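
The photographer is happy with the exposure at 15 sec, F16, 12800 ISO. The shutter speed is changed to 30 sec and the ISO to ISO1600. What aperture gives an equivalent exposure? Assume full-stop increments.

f/8

Shutter speed: 15 → 30 — 1 stop longer (brighter).
ISO: 12800 → 6400 → 3200 → 1600 — 3 stops lower (darker).
Net change so far: 2 stops darker. Offset with the aperture: f/16 → f/11 → f/8.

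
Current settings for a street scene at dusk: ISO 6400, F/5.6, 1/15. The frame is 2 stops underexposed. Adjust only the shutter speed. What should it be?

Underexposed by 2 stops → need 2 stops brighter.
Shutter speed: 1/15 → 1/8 → 1/4.

1/4s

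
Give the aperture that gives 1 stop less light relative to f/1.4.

f/2

Aperture: f/1.4 → f/2 — 1 stop narrower (darker).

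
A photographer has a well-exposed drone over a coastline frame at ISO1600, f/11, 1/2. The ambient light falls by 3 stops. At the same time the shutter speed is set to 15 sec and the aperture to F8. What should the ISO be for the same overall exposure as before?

Scene light: 3 stops darker.
Shutter speed: 1/2 → 1 → 2 → 4 → 8 → 15 — 5 stops slower (brighter).
Aperture: f/11 → f/8 — 1 stop opened up (brighter).
Net so far: 3 stops brighter. ISO: 1600 → 800 → 400 → 200.

ISO 200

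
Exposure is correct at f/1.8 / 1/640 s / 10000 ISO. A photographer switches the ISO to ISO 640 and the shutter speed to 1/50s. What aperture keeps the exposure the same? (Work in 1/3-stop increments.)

ISO: 10000 → 8000 → 6400 → 5000 → 4000 → 3200 → 2500 → 2000 → 1600 → 1250 → 1000 → 800 → 640 — 4 stops lower (darker).
Shutter speed: 1/640 → 1/500 → 1/400 → 1/320 → 1/250 → 1/200 → 1/160 → 1/125 → 1/100 → 1/80 → 1/60 → 1/50 — 3 2/3 stops longer (brighter).
Net change so far: 1/3 stop darker. Offset with the aperture: f/1.8 → f/1.6.

f/1.6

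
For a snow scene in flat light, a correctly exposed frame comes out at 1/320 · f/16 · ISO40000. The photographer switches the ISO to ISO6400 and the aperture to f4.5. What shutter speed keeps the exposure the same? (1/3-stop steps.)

ISO: 40000 → 32000 → 25600 → 20000 → 16000 → 12800 → 10000 → 8000 → 6400 — 2 2/3 stops lower (darker).
Aperture: f/16 → f/14 → f/13 → f/11 → f/10 → f/9 → f/8 → f/7.1 → f/6.3 → f/5.6 → f/5 → f/4.5 — 3 2/3 stops wider (brighter).
Net change so far: 1 stop brighter. Offset with the shutter speed: 1/320 → 1/400 → 1/500 → 1/640.

1/640s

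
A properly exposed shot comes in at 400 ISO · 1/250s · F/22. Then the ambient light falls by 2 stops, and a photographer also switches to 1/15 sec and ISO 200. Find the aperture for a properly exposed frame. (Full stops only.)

f/32

Scene light: 2 stops darker.
Shutter speed: 1/250 → 1/125 → 1/60 → 1/30 → 1/15 — 4 stops slower (brighter).
ISO: 400 → 200 — 1 stop dropped (darker).
Net so far: 1 stop brighter. Aperture: f/22 → f/32.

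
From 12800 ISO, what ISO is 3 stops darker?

ISO: 12800 → 6400 → 3200 → 1600 — 3 stops dropped (darker).

ISO 1600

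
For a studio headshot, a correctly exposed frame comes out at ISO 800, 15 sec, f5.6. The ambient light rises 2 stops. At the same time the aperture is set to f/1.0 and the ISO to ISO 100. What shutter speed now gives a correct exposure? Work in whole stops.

1 s

Scene light: 2 stops brighter.
Aperture: f/5.6 → f/4 → f/2.8 → f/2 → f/1.4 → f/1.0 — 5 stops wider (brighter).
ISO: 800 → 400 → 200 → 100 — 3 stops lower (darker).
Net so far: 4 stops brighter. Shutter speed: 15 → 8 → 4 → 2 → 1.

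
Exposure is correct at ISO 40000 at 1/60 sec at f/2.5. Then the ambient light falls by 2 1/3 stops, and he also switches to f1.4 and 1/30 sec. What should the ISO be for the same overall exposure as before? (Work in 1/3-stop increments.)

ISO 32000

Scene light: 2 1/3 stops darker.
Aperture: f/2.5 → f/2.2 → f/2 → f/1.8 → f/1.6 → f/1.4 — 1 2/3 stops larger aperture (brighter).
Shutter speed: 1/60 → 1/50 → 1/40 → 1/30 — 1 stop longer (brighter).
Net so far: 1/3 stop brighter. ISO: 40000 → 32000.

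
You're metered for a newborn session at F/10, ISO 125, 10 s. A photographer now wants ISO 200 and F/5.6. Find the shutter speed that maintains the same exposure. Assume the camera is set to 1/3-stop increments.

ISO: 125 → 160 → 200 — 2/3 stop raised (brighter).
Aperture: f/10 → f/9 → f/8 → f/7.1 → f/6.3 → f/5.6 — 1 2/3 stops wider (brighter).
Net change so far: 2 1/3 stops brighter. Offset with the shutter speed: 10 → 8 → 6 → 5 → 4 → 3.2 → 2.5 → 2.

2 s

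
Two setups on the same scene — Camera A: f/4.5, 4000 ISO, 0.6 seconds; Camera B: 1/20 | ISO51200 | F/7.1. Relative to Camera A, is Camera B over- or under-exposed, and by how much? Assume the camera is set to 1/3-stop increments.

1 1/3 stops darker

Aperture: f/4.5 → f/5 → f/5.6 → f/6.3 → f/7.1 — 1 1/3 stops stopped down (darker).
Shutter speed: 0.6 → 0.5 → 0.4 → 0.3 → 1/4 → 1/5 → 1/6 → 1/8 → 1/10 → 1/13 → 1/15 → 1/20 — 3 2/3 stops faster (darker).
ISO: 4000 → 5000 → 6400 → 8000 → 10000 → 12800 → 16000 → 20000 → 25600 → 32000 → 40000 → 51200 — 3 2/3 stops raised (brighter).
Net: −1 1/3 −3 2/3 +3 2/3 = −1 1/3 stops.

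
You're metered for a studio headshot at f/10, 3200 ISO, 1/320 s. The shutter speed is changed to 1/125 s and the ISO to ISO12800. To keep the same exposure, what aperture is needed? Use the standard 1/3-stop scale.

f/32

Shutter speed: 1/320 → 1/250 → 1/200 → 1/160 → 1/125 — 1 1/3 stops slower (brighter).
ISO: 3200 → 4000 → 5000 → 6400 → 8000 → 10000 → 12800 — 2 stops higher (brighter).
Net change so far: 3 1/3 stops brighter. Offset with the aperture: f/10 → f/11 → f/13 → f/14 → f/16 → f/18 → f/20 → f/22 → f/25 → f/29 → f/32.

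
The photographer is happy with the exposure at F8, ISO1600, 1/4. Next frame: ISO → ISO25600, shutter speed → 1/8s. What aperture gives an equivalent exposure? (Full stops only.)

f/22

ISO: 1600 → 3200 → 6400 → 12800 → 25600 — 4 stops raised (brighter).
Shutter speed: 1/4 → 1/8 — 1 stop shorter (darker).
Net change so far: 3 stops brighter. Offset with the aperture: f/8 → f/11 → f/16 → f/22.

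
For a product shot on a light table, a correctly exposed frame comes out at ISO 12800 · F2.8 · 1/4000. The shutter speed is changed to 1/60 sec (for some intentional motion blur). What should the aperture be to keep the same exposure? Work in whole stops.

Shutter speed: 1/4000 → 1/2000 → 1/1000 → 1/500 → 1/250 → 1/125 → 1/60 — 6 stops slower (brighter).
Need 6 stops darker from the aperture: f/2.8 → f/4 → f/5.6 → f/8 → f/11 → f/16 → f/22.

f/22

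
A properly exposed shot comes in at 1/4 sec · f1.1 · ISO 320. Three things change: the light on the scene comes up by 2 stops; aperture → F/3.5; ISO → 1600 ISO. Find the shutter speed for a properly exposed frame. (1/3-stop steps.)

1/8s

Scene light: 2 stops brighter.
Aperture: f/1.1 → f/1.2 → f/1.4 → f/1.6 → f/1.8 → f/2 → f/2.2 → f/2.5 → f/2.8 → f/3.2 → f/3.5 — 3 1/3 stops narrower (darker).
ISO: 320 → 400 → 500 → 640 → 800 → 1000 → 1250 → 1600 — 2 1/3 stops raised (brighter).
Net so far: 1 stop brighter. Shutter speed: 1/4 → 1/5 → 1/6 → 1/8.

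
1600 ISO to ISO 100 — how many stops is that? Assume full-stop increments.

4 stops

1600 → 800 → 400 → 200 → 100 — count the steps: 4 stops.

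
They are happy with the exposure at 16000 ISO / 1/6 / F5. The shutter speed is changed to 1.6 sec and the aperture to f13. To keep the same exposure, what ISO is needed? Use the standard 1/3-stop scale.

ISO 10000

Shutter speed: 1/6 → 1/5 → 1/4 → 0.3 → 0.4 → 0.5 → 0.6 → 0.8 → 1 → 1.3 → 1.6 — 3 1/3 stops longer (brighter).
Aperture: f/5 → f/5.6 → f/6.3 → f/7.1 → f/8 → f/9 → f/10 → f/11 → f/13 — 2 2/3 stops narrower (darker).
Net change so far: 2/3 stop brighter. Offset with the ISO: 16000 → 12800 → 10000.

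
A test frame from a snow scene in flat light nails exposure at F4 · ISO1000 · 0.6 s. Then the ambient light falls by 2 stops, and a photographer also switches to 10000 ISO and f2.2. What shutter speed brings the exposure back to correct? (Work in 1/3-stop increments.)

1/13s

Scene light: 2 stops darker.
ISO: 1000 → 1250 → 1600 → 2000 → 2500 → 3200 → 4000 → 5000 → 6400 → 8000 → 10000 — 3 1/3 stops higher (brighter).
Aperture: f/4 → f/3.5 → f/3.2 → f/2.8 → f/2.5 → f/2.2 — 1 2/3 stops larger aperture (brighter).
Net so far: 3 stops brighter. Shutter speed: 0.6 → 0.5 → 0.4 → 0.3 → 1/4 → 1/5 → 1/6 → 1/8 → 1/10 → 1/13.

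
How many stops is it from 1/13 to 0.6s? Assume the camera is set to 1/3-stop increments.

1/13 → 1/10 → 1/8 → 1/6 → 1/5 → 1/4 → 0.3 → 0.4 → 0.5 → 0.6 — count the steps: 9 third-stops = 3 stops.

3 stops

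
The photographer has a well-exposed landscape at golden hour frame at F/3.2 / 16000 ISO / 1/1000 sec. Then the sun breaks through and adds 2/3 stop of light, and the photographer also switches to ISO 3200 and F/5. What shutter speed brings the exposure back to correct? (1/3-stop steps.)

1/125s

Scene light: 2/3 stop brighter.
ISO: 16000 → 12800 → 10000 → 8000 → 6400 → 5000 → 4000 → 3200 — 2 1/3 stops lower (darker).
Aperture: f/3.2 → f/3.5 → f/4 → f/4.5 → f/5 — 1 1/3 stops stopped down (darker).
Net so far: 3 stops darker. Shutter speed: 1/1000 → 1/800 → 1/640 → 1/500 → 1/400 → 1/320 → 1/250 → 1/200 → 1/160 → 1/125.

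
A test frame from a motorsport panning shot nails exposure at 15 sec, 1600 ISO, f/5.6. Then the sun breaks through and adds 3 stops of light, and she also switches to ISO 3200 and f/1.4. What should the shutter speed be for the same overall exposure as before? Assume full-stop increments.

Scene light: 3 stops brighter.
ISO: 1600 → 3200 — 1 stop higher (brighter).
Aperture: f/5.6 → f/4 → f/2.8 → f/2 → f/1.4 — 4 stops wider (brighter).
Net so far: 8 stops brighter. Shutter speed: 15 → 8 → 4 → 2 → 1 → 1/2 → 1/4 → 1/8 → 1/15.

1/15s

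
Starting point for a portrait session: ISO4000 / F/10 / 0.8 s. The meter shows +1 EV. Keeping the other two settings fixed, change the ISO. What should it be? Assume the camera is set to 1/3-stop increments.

Overexposed by 1 stop → need 1 stop darker.
ISO: 4000 → 3200 → 2500 → 2000.

ISO 2000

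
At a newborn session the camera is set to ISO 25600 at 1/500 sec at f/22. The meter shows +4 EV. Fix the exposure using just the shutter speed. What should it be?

Overexposed by 4 stops → need 4 stops darker.
Shutter speed: 1/500 → 1/1000 → 1/2000 → 1/4000 → 1/8000.

1/8000s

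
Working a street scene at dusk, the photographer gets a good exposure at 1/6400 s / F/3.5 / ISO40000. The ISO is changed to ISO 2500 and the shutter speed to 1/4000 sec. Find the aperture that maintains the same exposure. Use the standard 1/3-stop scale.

f/1.1

ISO: 40000 → 32000 → 25600 → 20000 → 16000 → 12800 → 10000 → 8000 → 6400 → 5000 → 4000 → 3200 → 2500 — 4 stops dropped (darker).
Shutter speed: 1/6400 → 1/5000 → 1/4000 — 2/3 stop slower (brighter).
Net change so far: 3 1/3 stops darker. Offset with the aperture: f/3.5 → f/3.2 → f/2.8 → f/2.5 → f/2.2 → f/2 → f/1.8 → f/1.6 → f/1.4 → f/1.2 → f/1.1.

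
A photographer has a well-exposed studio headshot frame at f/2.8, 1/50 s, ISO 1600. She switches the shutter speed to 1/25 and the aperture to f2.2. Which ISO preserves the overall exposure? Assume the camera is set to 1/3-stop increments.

ISO 500

Shutter speed: 1/50 → 1/40 → 1/30 → 1/25 — 1 stop slower (brighter).
Aperture: f/2.8 → f/2.5 → f/2.2 — 2/3 stop larger aperture (brighter).
Net change so far: 1 2/3 stops brighter. Offset with the ISO: 1600 → 1250 → 1000 → 800 → 640 → 500.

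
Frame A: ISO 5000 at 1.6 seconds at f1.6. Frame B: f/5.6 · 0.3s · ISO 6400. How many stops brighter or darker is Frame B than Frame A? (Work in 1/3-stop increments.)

5 2/3 stops darker

Aperture: f/1.6 → f/1.8 → f/2 → f/2.2 → f/2.5 → f/2.8 → f/3.2 → f/3.5 → f/4 → f/4.5 → f/5 → f/5.6 — 3 2/3 stops stopped down (darker).
Shutter speed: 1.6 → 1.3 → 1 → 0.8 → 0.6 → 0.5 → 0.4 → 0.3 — 2 1/3 stops shorter (darker).
ISO: 5000 → 6400 — 1/3 stop raised (brighter).
Net: −3 2/3 −2 1/3 +1/3 = −5 2/3 stops.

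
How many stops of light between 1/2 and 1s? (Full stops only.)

1/2 → 1 — count the steps: 1 stop.

1 stop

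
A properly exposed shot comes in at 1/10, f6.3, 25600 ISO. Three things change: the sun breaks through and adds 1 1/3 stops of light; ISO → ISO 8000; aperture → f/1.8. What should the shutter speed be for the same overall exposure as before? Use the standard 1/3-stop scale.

1/100s

Scene light: 1 1/3 stops brighter.
ISO: 25600 → 20000 → 16000 → 12800 → 10000 → 8000 — 1 2/3 stops lower (darker).
Aperture: f/6.3 → f/5.6 → f/5 → f/4.5 → f/4 → f/3.5 → f/3.2 → f/2.8 → f/2.5 → f/2.2 → f/2 → f/1.8 — 3 2/3 stops opened up (brighter).
Net so far: 3 1/3 stops brighter. Shutter speed: 1/10 → 1/13 → 1/15 → 1/20 → 1/25 → 1/30 → 1/40 → 1/50 → 1/60 → 1/80 → 1/100.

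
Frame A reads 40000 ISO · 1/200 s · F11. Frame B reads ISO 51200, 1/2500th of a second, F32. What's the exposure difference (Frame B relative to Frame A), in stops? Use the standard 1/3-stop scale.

6 1/3 stops darker

Aperture: f/11 → f/13 → f/14 → f/16 → f/18 → f/20 → f/22 → f/25 → f/29 → f/32 — 3 stops smaller aperture (darker).
Shutter speed: 1/200 → 1/250 → 1/320 → 1/400 → 1/500 → 1/640 → 1/800 → 1/1000 → 1/1250 → 1/1600 → 1/2000 → 1/2500 — 3 2/3 stops faster (darker).
ISO: 40000 → 51200 — 1/3 stop raised (brighter).
Net: −3 −3 2/3 +1/3 = −6 1/3 stops.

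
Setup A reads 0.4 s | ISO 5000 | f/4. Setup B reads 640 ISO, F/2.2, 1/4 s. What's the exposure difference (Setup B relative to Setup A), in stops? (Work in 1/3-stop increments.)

2 stops darker

Aperture: f/4 → f/3.5 → f/3.2 → f/2.8 → f/2.5 → f/2.2 — 1 2/3 stops wider (brighter).
Shutter speed: 0.4 → 0.3 → 1/4 — 2/3 stop faster (darker).
ISO: 5000 → 4000 → 3200 → 2500 → 2000 → 1600 → 1250 → 1000 → 800 → 640 — 3 stops lower (darker).
Net: +1 2/3 −2/3 −3 = −2 stops.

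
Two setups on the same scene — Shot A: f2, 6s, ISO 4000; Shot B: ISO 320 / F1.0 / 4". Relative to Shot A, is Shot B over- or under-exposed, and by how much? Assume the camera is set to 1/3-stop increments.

2 1/3 stops darker

Aperture: f/2 → f/1.8 → f/1.6 → f/1.4 → f/1.2 → f/1.1 → f/1.0 — 2 stops opened up (brighter).
Shutter speed: 6 → 5 → 4 — 2/3 stop faster (darker).
ISO: 4000 → 3200 → 2500 → 2000 → 1600 → 1250 → 1000 → 800 → 640 → 500 → 400 → 320 — 3 2/3 stops dropped (darker).
Net: +2 −2/3 −3 2/3 = −2 1/3 stops.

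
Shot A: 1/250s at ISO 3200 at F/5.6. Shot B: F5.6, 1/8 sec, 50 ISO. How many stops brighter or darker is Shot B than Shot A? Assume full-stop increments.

Aperture: unchanged.
Shutter speed: 1/250 → 1/125 → 1/60 → 1/30 → 1/15 → 1/8 — 5 stops longer (brighter).
ISO: 3200 → 1600 → 800 → 400 → 200 → 100 → 50 — 6 stops dropped (darker).
Net: +5 −6 = −1 stop.

1 stop darker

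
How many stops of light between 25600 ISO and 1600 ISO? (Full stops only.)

4 stops

25600 → 12800 → 6400 → 3200 → 1600 — count the steps: 4 stops.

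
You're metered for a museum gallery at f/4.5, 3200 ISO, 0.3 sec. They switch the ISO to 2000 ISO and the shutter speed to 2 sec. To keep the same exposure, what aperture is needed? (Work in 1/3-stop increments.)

ISO: 3200 → 2500 → 2000 — 2/3 stop dropped (darker).
Shutter speed: 0.3 → 0.4 → 0.5 → 0.6 → 0.8 → 1 → 1.3 → 1.6 → 2 — 2 2/3 stops slower (brighter).
Net change so far: 2 stops brighter. Offset with the aperture: f/4.5 → f/5 → f/5.6 → f/6.3 → f/7.1 → f/8 → f/9.

f/9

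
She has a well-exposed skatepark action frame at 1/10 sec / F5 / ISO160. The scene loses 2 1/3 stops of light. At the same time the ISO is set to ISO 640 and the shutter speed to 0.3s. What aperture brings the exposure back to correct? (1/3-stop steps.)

f/8

Scene light: 2 1/3 stops darker.
ISO: 160 → 200 → 250 → 320 → 400 → 500 → 640 — 2 stops raised (brighter).
Shutter speed: 1/10 → 1/8 → 1/6 → 1/5 → 1/4 → 0.3 — 1 2/3 stops longer (brighter).
Net so far: 1 1/3 stops brighter. Aperture: f/5 → f/5.6 → f/6.3 → f/7.1 → f/8.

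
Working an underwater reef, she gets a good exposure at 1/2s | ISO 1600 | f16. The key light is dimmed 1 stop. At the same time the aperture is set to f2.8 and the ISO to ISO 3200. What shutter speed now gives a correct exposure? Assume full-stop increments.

1/60s

Scene light: 1 stop darker.
Aperture: f/16 → f/11 → f/8 → f/5.6 → f/4 → f/2.8 — 5 stops wider (brighter).
ISO: 1600 → 3200 — 1 stop raised (brighter).
Net so far: 5 stops brighter. Shutter speed: 1/2 → 1/4 → 1/8 → 1/15 → 1/30 → 1/60.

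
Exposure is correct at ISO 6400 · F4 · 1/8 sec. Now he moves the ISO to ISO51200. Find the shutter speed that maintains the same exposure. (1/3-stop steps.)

ISO: 6400 → 8000 → 10000 → 12800 → 16000 → 20000 → 25600 → 32000 → 40000 → 51200 — 3 stops higher (brighter).
Need 3 stops darker from the shutter speed: 1/8 → 1/10 → 1/13 → 1/15 → 1/20 → 1/25 → 1/30 → 1/40 → 1/50 → 1/60.

1/60s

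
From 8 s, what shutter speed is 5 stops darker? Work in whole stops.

Shutter speed: 8 → 4 → 2 → 1 → 1/2 → 1/4 — 5 stops faster (darker).

1/4s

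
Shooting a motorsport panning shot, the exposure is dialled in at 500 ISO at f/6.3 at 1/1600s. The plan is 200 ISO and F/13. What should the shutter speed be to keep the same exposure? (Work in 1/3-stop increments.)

ISO: 500 → 400 → 320 → 250 → 200 — 1 1/3 stops lower (darker).
Aperture: f/6.3 → f/7.1 → f/8 → f/9 → f/10 → f/11 → f/13 — 2 stops smaller aperture (darker).
Net change so far: 3 1/3 stops darker. Offset with the shutter speed: 1/1600 → 1/1250 → 1/1000 → 1/800 → 1/640 → 1/500 → 1/400 → 1/320 → 1/250 → 1/200 → 1/160.

1/160s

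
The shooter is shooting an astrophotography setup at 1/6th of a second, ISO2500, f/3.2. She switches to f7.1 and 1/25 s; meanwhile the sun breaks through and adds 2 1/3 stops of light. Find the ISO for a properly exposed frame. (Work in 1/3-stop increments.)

Scene light: 2 1/3 stops brighter.
Aperture: f/3.2 → f/3.5 → f/4 → f/4.5 → f/5 → f/5.6 → f/6.3 → f/7.1 — 2 1/3 stops stopped down (darker).
Shutter speed: 1/6 → 1/8 → 1/10 → 1/13 → 1/15 → 1/20 → 1/25 — 2 stops faster (darker).
Net so far: 2 stops darker. ISO: 2500 → 3200 → 4000 → 5000 → 6400 → 8000 → 10000.

ISO 10000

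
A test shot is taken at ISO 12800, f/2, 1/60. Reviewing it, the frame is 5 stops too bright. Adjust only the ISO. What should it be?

ISO 400

Overexposed by 5 stops → need 5 stops darker.
ISO: 12800 → 6400 → 3200 → 1600 → 800 → 400.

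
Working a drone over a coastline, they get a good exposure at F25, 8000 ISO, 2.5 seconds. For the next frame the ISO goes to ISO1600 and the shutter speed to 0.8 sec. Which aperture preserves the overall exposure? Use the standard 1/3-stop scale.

ISO: 8000 → 6400 → 5000 → 4000 → 3200 → 2500 → 2000 → 1600 — 2 1/3 stops lower (darker).
Shutter speed: 2.5 → 2 → 1.6 → 1.3 → 1 → 0.8 — 1 2/3 stops faster (darker).
Net change so far: 4 stops darker. Offset with the aperture: f/25 → f/22 → f/20 → f/18 → f/16 → f/14 → f/13 → f/11 → f/10 → f/9 → f/8 → f/7.1 → f/6.3.

f/6.3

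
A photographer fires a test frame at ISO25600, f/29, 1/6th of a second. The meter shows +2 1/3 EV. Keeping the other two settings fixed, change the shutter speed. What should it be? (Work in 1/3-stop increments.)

Overexposed by 2 1/3 stops → need 2 1/3 stops darker.
Shutter speed: 1/6 → 1/8 → 1/10 → 1/13 → 1/15 → 1/20 → 1/25 → 1/30.

1/30s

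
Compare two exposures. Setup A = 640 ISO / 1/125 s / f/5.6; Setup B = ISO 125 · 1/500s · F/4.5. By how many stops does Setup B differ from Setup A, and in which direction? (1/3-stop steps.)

3 2/3 stops darker

Aperture: f/5.6 → f/5 → f/4.5 — 2/3 stop larger aperture (brighter).
Shutter speed: 1/125 → 1/160 → 1/200 → 1/250 → 1/320 → 1/400 → 1/500 — 2 stops faster (darker).
ISO: 640 → 500 → 400 → 320 → 250 → 200 → 160 → 125 — 2 1/3 stops lower (darker).
Net: +2/3 −2 −2 1/3 = −3 2/3 stops.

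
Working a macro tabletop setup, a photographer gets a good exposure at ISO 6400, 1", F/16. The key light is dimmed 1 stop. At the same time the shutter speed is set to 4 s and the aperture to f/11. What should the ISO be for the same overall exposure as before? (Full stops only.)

Scene light: 1 stop darker.
Shutter speed: 1 → 2 → 4 — 2 stops longer (brighter).
Aperture: f/16 → f/11 — 1 stop opened up (brighter).
Net so far: 2 stops brighter. ISO: 6400 → 3200 → 1600.

ISO 1600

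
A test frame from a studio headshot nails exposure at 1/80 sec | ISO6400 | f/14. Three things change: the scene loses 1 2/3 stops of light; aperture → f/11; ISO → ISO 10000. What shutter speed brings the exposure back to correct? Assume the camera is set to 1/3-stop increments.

Scene light: 1 2/3 stops darker.
Aperture: f/14 → f/13 → f/11 — 2/3 stop larger aperture (brighter).
ISO: 6400 → 8000 → 10000 — 2/3 stop higher (brighter).
Net so far: 1/3 stop darker. Shutter speed: 1/80 → 1/60.

1/60s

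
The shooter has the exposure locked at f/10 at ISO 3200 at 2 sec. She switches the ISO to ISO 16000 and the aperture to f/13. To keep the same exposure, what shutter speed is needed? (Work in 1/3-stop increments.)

ISO: 3200 → 4000 → 5000 → 6400 → 8000 → 10000 → 12800 → 16000 — 2 1/3 stops higher (brighter).
Aperture: f/10 → f/11 → f/13 — 2/3 stop stopped down (darker).
Net change so far: 1 2/3 stops brighter. Offset with the shutter speed: 2 → 1.6 → 1.3 → 1 → 0.8 → 0.6.

0.6 s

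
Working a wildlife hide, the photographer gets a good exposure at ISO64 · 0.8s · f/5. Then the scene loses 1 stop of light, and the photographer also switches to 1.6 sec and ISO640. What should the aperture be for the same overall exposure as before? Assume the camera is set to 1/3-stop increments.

Scene light: 1 stop darker.
Shutter speed: 0.8 → 1 → 1.3 → 1.6 — 1 stop slower (brighter).
ISO: 64 → 80 → 100 → 125 → 160 → 200 → 250 → 320 → 400 → 500 → 640 — 3 1/3 stops higher (brighter).
Net so far: 3 1/3 stops brighter. Aperture: f/5 → f/5.6 → f/6.3 → f/7.1 → f/8 → f/9 → f/10 → f/11 → f/13 → f/14 → f/16.

f/16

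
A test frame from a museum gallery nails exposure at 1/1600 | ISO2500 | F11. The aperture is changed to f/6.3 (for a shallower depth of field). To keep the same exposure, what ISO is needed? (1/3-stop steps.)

ISO 800

Aperture: f/11 → f/10 → f/9 → f/8 → f/7.1 → f/6.3 — 1 2/3 stops wider (brighter).
Need 1 2/3 stops darker from the ISO: 2500 → 2000 → 1600 → 1250 → 1000 → 800.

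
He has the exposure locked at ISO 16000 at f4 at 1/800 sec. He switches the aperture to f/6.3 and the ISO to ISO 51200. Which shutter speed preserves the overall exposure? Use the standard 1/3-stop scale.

1/1000s

Aperture: f/4 → f/4.5 → f/5 → f/5.6 → f/6.3 — 1 1/3 stops stopped down (darker).
ISO: 16000 → 20000 → 25600 → 32000 → 40000 → 51200 — 1 2/3 stops raised (brighter).
Net change so far: 1/3 stop brighter. Offset with the shutter speed: 1/800 → 1/1000.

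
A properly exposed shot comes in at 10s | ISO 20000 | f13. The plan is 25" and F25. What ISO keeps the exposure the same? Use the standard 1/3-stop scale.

Shutter speed: 10 → 13 → 15 → 20 → 25 — 1 1/3 stops longer (brighter).
Aperture: f/13 → f/14 → f/16 → f/18 → f/20 → f/22 → f/25 — 2 stops stopped down (darker).
Net change so far: 2/3 stop darker. Offset with the ISO: 20000 → 25600 → 32000.

ISO 32000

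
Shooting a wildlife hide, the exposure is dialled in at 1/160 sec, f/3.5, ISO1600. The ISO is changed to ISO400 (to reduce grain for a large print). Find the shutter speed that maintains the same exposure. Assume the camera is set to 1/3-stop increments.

1/40s

ISO: 1600 → 1250 → 1000 → 800 → 640 → 500 → 400 — 2 stops dropped (darker).
Need 2 stops brighter from the shutter speed: 1/160 → 1/125 → 1/100 → 1/80 → 1/60 → 1/50 → 1/40.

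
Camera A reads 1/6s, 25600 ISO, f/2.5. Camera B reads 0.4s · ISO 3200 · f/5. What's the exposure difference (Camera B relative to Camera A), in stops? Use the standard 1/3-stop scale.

Aperture: f/2.5 → f/2.8 → f/3.2 → f/3.5 → f/4 → f/4.5 → f/5 — 2 stops narrower (darker).
Shutter speed: 1/6 → 1/5 → 1/4 → 0.3 → 0.4 — 1 1/3 stops longer (brighter).
ISO: 25600 → 20000 → 16000 → 12800 → 10000 → 8000 → 6400 → 5000 → 4000 → 3200 — 3 stops dropped (darker).
Net: −2 +1 1/3 −3 = −3 2/3 stops.

3 2/3 stops darker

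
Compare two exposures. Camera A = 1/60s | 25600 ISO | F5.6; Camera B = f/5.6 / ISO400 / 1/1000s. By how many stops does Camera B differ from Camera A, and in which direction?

10 stops darker

Aperture: unchanged.
Shutter speed: 1/60 → 1/125 → 1/250 → 1/500 → 1/1000 — 4 stops faster (darker).
ISO: 25600 → 12800 → 6400 → 3200 → 1600 → 800 → 400 — 6 stops lower (darker).
Net: −4 −6 = −10 stops.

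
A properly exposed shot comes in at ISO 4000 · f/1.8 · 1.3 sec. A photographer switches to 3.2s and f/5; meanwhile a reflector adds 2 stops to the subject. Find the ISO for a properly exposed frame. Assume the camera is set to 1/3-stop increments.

ISO 3200

Scene light: 2 stops brighter.
Shutter speed: 1.3 → 1.6 → 2 → 2.5 → 3.2 — 1 1/3 stops longer (brighter).
Aperture: f/1.8 → f/2 → f/2.2 → f/2.5 → f/2.8 → f/3.2 → f/3.5 → f/4 → f/4.5 → f/5 — 3 stops narrower (darker).
Net so far: 1/3 stop brighter. ISO: 4000 → 3200.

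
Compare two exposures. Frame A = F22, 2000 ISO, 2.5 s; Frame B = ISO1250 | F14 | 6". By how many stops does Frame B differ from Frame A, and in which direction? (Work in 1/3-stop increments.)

Aperture: f/22 → f/20 → f/18 → f/16 → f/14 — 1 1/3 stops larger aperture (brighter).
Shutter speed: 2.5 → 3.2 → 4 → 5 → 6 — 1 1/3 stops slower (brighter).
ISO: 2000 → 1600 → 1250 — 2/3 stop lower (darker).
Net: +1 1/3 +1 1/3 −2/3 = +2 stops.

2 stops brighter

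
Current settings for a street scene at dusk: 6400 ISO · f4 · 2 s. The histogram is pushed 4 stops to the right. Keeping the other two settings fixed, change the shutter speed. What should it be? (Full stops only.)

1/8s

Overexposed by 4 stops → need 4 stops darker.
Shutter speed: 2 → 1 → 1/2 → 1/4 → 1/8.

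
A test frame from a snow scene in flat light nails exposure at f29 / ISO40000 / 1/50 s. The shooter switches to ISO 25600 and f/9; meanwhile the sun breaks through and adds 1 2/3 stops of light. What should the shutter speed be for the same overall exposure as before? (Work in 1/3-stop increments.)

1/1000s

Scene light: 1 2/3 stops brighter.
ISO: 40000 → 32000 → 25600 — 2/3 stop lower (darker).
Aperture: f/29 → f/25 → f/22 → f/20 → f/18 → f/16 → f/14 → f/13 → f/11 → f/10 → f/9 — 3 1/3 stops opened up (brighter).
Net so far: 4 1/3 stops brighter. Shutter speed: 1/50 → 1/60 → 1/80 → 1/100 → 1/125 → 1/160 → 1/200 → 1/250 → 1/320 → 1/400 → 1/500 → 1/640 → 1/800 → 1/1000.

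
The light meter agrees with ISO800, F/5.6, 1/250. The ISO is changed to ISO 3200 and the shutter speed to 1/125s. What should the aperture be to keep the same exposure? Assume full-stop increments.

ISO: 800 → 1600 → 3200 — 2 stops raised (brighter).
Shutter speed: 1/250 → 1/125 — 1 stop slower (brighter).
Net change so far: 3 stops brighter. Offset with the aperture: f/5.6 → f/8 → f/11 → f/16.

f/16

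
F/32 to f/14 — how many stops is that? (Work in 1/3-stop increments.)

2 1/3 stops

f/32 → f/29 → f/25 → f/22 → f/20 → f/18 → f/16 → f/14 — count the steps: 7 third-stops = 2 1/3 stops.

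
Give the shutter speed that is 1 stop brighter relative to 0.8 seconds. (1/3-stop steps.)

Shutter speed: 0.8 → 1 → 1.3 → 1.6 — 1 stop longer (brighter).

1.6 s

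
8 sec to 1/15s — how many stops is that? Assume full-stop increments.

7 stops

8 → 4 → 2 → 1 → 1/2 → 1/4 → 1/8 → 1/15 — count the steps: 7 stops.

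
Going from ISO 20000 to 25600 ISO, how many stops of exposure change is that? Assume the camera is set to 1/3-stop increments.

1/3 stop

20000 → 25600 — count the steps: 1 third-stops = 1/3 stop.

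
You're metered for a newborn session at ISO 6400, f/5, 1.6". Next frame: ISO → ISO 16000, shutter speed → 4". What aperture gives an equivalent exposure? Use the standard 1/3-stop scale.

ISO: 6400 → 8000 → 10000 → 12800 → 16000 — 1 1/3 stops raised (brighter).
Shutter speed: 1.6 → 2 → 2.5 → 3.2 → 4 — 1 1/3 stops slower (brighter).
Net change so far: 2 2/3 stops brighter. Offset with the aperture: f/5 → f/5.6 → f/6.3 → f/7.1 → f/8 → f/9 → f/10 → f/11 → f/13.

f/13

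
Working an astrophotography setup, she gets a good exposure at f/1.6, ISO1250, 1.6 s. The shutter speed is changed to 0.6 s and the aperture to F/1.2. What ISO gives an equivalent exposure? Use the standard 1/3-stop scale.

Shutter speed: 1.6 → 1.3 → 1 → 0.8 → 0.6 — 1 1/3 stops shorter (darker).
Aperture: f/1.6 → f/1.4 → f/1.2 — 2/3 stop wider (brighter).
Net change so far: 2/3 stop darker. Offset with the ISO: 1250 → 1600 → 2000.

ISO 2000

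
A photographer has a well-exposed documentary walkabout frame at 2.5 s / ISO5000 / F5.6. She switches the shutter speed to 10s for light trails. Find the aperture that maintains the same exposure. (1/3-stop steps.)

f/11

Shutter speed: 2.5 → 3.2 → 4 → 5 → 6 → 8 → 10 — 2 stops slower (brighter).
Need 2 stops darker from the aperture: f/5.6 → f/6.3 → f/7.1 → f/8 → f/9 → f/10 → f/11.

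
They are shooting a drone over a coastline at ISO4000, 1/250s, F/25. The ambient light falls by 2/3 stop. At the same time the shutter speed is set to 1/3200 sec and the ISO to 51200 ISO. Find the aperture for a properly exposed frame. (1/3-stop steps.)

Scene light: 2/3 stop darker.
Shutter speed: 1/250 → 1/320 → 1/400 → 1/500 → 1/640 → 1/800 → 1/1000 → 1/1250 → 1/1600 → 1/2000 → 1/2500 → 1/3200 — 3 2/3 stops faster (darker).
ISO: 4000 → 5000 → 6400 → 8000 → 10000 → 12800 → 16000 → 20000 → 25600 → 32000 → 40000 → 51200 — 3 2/3 stops higher (brighter).
Net so far: 2/3 stop darker. Aperture: f/25 → f/22 → f/20.

f/20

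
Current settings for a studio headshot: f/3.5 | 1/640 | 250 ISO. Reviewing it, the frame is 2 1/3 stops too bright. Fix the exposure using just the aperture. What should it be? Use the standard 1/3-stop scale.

f/8

Overexposed by 2 1/3 stops → need 2 1/3 stops darker.
Aperture: f/3.5 → f/4 → f/4.5 → f/5 → f/5.6 → f/6.3 → f/7.1 → f/8.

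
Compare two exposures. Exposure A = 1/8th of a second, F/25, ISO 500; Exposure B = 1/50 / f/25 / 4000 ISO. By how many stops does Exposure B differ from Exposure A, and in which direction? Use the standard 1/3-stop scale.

1/3 stop brighter

Aperture: unchanged.
Shutter speed: 1/8 → 1/10 → 1/13 → 1/15 → 1/20 → 1/25 → 1/30 → 1/40 → 1/50 — 2 2/3 stops shorter (darker).
ISO: 500 → 640 → 800 → 1000 → 1250 → 1600 → 2000 → 2500 → 3200 → 4000 — 3 stops raised (brighter).
Net: −2 2/3 +3 = +1/3 stops.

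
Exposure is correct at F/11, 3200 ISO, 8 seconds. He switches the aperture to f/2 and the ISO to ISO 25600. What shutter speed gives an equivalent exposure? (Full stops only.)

Aperture: f/11 → f/8 → f/5.6 → f/4 → f/2.8 → f/2 — 5 stops opened up (brighter).
ISO: 3200 → 6400 → 12800 → 25600 — 3 stops higher (brighter).
Net change so far: 8 stops brighter. Offset with the shutter speed: 8 → 4 → 2 → 1 → 1/2 → 1/4 → 1/8 → 1/15 → 1/30.

1/30s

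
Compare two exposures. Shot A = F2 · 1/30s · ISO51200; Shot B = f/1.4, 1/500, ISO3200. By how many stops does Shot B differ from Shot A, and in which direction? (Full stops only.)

Aperture: f/2 → f/1.4 — 1 stop larger aperture (brighter).
Shutter speed: 1/30 → 1/60 → 1/125 → 1/250 → 1/500 — 4 stops faster (darker).
ISO: 51200 → 25600 → 12800 → 6400 → 3200 — 4 stops lower (darker).
Net: +1 −4 −4 = −7 stops.

7 stops darker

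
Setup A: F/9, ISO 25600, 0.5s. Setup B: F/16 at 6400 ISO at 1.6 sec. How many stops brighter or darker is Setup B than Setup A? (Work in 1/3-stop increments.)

2 stops darker

Aperture: f/9 → f/10 → f/11 → f/13 → f/14 → f/16 — 1 2/3 stops smaller aperture (darker).
Shutter speed: 0.5 → 0.6 → 0.8 → 1 → 1.3 → 1.6 — 1 2/3 stops slower (brighter).
ISO: 25600 → 20000 → 16000 → 12800 → 10000 → 8000 → 6400 — 2 stops lower (darker).
Net: −1 2/3 +1 2/3 −2 = −2 stops.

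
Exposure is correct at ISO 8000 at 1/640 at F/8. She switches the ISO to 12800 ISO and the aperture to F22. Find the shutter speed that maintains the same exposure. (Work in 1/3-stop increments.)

ISO: 8000 → 10000 → 12800 — 2/3 stop raised (brighter).
Aperture: f/8 → f/9 → f/10 → f/11 → f/13 → f/14 → f/16 → f/18 → f/20 → f/22 — 3 stops stopped down (darker).
Net change so far: 2 1/3 stops darker. Offset with the shutter speed: 1/640 → 1/500 → 1/400 → 1/320 → 1/250 → 1/200 → 1/160 → 1/125.

1/125s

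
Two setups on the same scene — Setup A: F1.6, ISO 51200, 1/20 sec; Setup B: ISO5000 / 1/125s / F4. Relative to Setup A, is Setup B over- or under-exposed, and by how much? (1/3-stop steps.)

8 2/3 stops darker

Aperture: f/1.6 → f/1.8 → f/2 → f/2.2 → f/2.5 → f/2.8 → f/3.2 → f/3.5 → f/4 — 2 2/3 stops smaller aperture (darker).
Shutter speed: 1/20 → 1/25 → 1/30 → 1/40 → 1/50 → 1/60 → 1/80 → 1/100 → 1/125 — 2 2/3 stops shorter (darker).
ISO: 51200 → 40000 → 32000 → 25600 → 20000 → 16000 → 12800 → 10000 → 8000 → 6400 → 5000 — 3 1/3 stops lower (darker).
Net: −2 2/3 −2 2/3 −3 1/3 = −8 2/3 stops.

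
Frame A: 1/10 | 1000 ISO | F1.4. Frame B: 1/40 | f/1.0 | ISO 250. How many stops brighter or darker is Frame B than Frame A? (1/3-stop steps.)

Aperture: f/1.4 → f/1.2 → f/1.1 → f/1.0 — 1 stop opened up (brighter).
Shutter speed: 1/10 → 1/13 → 1/15 → 1/20 → 1/25 → 1/30 → 1/40 — 2 stops faster (darker).
ISO: 1000 → 800 → 640 → 500 → 400 → 320 → 250 — 2 stops lower (darker).
Net: +1 −2 −2 = −3 stops.

3 stops darker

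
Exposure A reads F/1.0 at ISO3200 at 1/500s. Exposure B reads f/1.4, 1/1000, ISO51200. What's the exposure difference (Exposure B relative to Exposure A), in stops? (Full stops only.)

Aperture: f/1.0 → f/1.4 — 1 stop narrower (darker).
Shutter speed: 1/500 → 1/1000 — 1 stop faster (darker).
ISO: 3200 → 6400 → 12800 → 25600 → 51200 — 4 stops higher (brighter).
Net: −1 −1 +4 = +2 stops.

2 stops brighter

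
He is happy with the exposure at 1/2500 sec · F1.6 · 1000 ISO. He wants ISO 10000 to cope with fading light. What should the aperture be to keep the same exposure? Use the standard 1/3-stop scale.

f/5

ISO: 1000 → 1250 → 1600 → 2000 → 2500 → 3200 → 4000 → 5000 → 6400 → 8000 → 10000 — 3 1/3 stops higher (brighter).
Need 3 1/3 stops darker from the aperture: f/1.6 → f/1.8 → f/2 → f/2.2 → f/2.5 → f/2.8 → f/3.2 → f/3.5 → f/4 → f/4.5 → f/5.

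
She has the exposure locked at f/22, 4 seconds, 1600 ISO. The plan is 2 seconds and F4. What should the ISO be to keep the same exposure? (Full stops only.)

ISO 100

Shutter speed: 4 → 2 — 1 stop shorter (darker).
Aperture: f/22 → f/16 → f/11 → f/8 → f/5.6 → f/4 — 5 stops opened up (brighter).
Net change so far: 4 stops brighter. Offset with the ISO: 1600 → 800 → 400 → 200 → 100.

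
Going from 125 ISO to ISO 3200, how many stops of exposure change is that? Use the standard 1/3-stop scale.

4 2/3 stops

125 → 160 → 200 → 250 → 320 → 400 → 500 → 640 → 800 → 1000 → 1250 → 1600 → 2000 → 2500 → 3200 — count the steps: 14 third-stops = 4 2/3 stops.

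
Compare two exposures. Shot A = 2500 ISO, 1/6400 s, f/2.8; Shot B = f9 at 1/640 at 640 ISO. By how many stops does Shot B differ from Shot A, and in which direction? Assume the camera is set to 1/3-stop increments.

2 stops darker

Aperture: f/2.8 → f/3.2 → f/3.5 → f/4 → f/4.5 → f/5 → f/5.6 → f/6.3 → f/7.1 → f/8 → f/9 — 3 1/3 stops narrower (darker).
Shutter speed: 1/6400 → 1/5000 → 1/4000 → 1/3200 → 1/2500 → 1/2000 → 1/1600 → 1/1250 → 1/1000 → 1/800 → 1/640 — 3 1/3 stops longer (brighter).
ISO: 2500 → 2000 → 1600 → 1250 → 1000 → 800 → 640 — 2 stops lower (darker).
Net: −3 1/3 +3 1/3 −2 = −2 stops.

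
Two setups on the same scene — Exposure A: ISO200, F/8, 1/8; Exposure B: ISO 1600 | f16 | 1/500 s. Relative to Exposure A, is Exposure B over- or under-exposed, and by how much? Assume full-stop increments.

Aperture: f/8 → f/11 → f/16 — 2 stops narrower (darker).
Shutter speed: 1/8 → 1/15 → 1/30 → 1/60 → 1/125 → 1/250 → 1/500 — 6 stops shorter (darker).
ISO: 200 → 400 → 800 → 1600 — 3 stops raised (brighter).
Net: −2 −6 +3 = −5 stops.

5 stops darker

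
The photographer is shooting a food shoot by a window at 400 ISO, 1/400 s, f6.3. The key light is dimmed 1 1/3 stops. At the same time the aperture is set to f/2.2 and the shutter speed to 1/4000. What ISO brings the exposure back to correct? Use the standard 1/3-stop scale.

Scene light: 1 1/3 stops darker.
Aperture: f/6.3 → f/5.6 → f/5 → f/4.5 → f/4 → f/3.5 → f/3.2 → f/2.8 → f/2.5 → f/2.2 — 3 stops opened up (brighter).
Shutter speed: 1/400 → 1/500 → 1/640 → 1/800 → 1/1000 → 1/1250 → 1/1600 → 1/2000 → 1/2500 → 1/3200 → 1/4000 — 3 1/3 stops faster (darker).
Net so far: 1 2/3 stops darker. ISO: 400 → 500 → 640 → 800 → 1000 → 1250.

ISO 1250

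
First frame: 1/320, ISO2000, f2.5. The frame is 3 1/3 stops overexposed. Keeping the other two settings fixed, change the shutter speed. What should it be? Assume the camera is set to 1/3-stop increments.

1/3200s

Overexposed by 3 1/3 stops → need 3 1/3 stops darker.
Shutter speed: 1/320 → 1/400 → 1/500 → 1/640 → 1/800 → 1/1000 → 1/1250 → 1/1600 → 1/2000 → 1/2500 → 1/3200.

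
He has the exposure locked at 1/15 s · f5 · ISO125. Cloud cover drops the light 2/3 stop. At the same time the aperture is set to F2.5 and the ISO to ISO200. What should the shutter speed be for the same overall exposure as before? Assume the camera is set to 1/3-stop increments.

Scene light: 2/3 stop darker.
Aperture: f/5 → f/4.5 → f/4 → f/3.5 → f/3.2 → f/2.8 → f/2.5 — 2 stops larger aperture (brighter).
ISO: 125 → 160 → 200 — 2/3 stop raised (brighter).
Net so far: 2 stops brighter. Shutter speed: 1/15 → 1/20 → 1/25 → 1/30 → 1/40 → 1/50 → 1/60.

1/60s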